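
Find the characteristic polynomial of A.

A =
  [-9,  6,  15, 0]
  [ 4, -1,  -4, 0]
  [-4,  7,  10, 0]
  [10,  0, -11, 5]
x^4 - 5*x^3 - 27*x^2 + 81*x + 270

Expanding det(x·I − A) (e.g. by cofactor expansion or by noting that A is similar to its Jordan form J, which has the same characteristic polynomial as A) gives
  χ_A(x) = x^4 - 5*x^3 - 27*x^2 + 81*x + 270
which factors as (x - 6)*(x - 5)*(x + 3)^2. The eigenvalues (with algebraic multiplicities) are λ = -3 with multiplicity 2, λ = 5 with multiplicity 1, λ = 6 with multiplicity 1.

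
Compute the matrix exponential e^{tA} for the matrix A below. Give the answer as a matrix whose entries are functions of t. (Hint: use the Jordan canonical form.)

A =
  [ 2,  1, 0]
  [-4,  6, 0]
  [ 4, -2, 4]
e^{tA} =
  [-2*t*exp(4*t) + exp(4*t), t*exp(4*t), 0]
  [-4*t*exp(4*t), 2*t*exp(4*t) + exp(4*t), 0]
  [4*t*exp(4*t), -2*t*exp(4*t), exp(4*t)]

Strategy: write A = P · J · P⁻¹ where J is a Jordan canonical form, so e^{tA} = P · e^{tJ} · P⁻¹, and e^{tJ} can be computed block-by-block.

A has Jordan form
J =
  [4, 1, 0]
  [0, 4, 0]
  [0, 0, 4]
(up to reordering of blocks).

Per-block formulas:
  For a 1×1 block at λ = 4: exp(t · [4]) = [e^(4t)].
  For a 2×2 Jordan block J_2(4): exp(t · J_2(4)) = e^(4t)·(I + t·N), where N is the 2×2 nilpotent shift.

After assembling e^{tJ} and conjugating by P, we get:

e^{tA} =
  [-2*t*exp(4*t) + exp(4*t), t*exp(4*t), 0]
  [-4*t*exp(4*t), 2*t*exp(4*t) + exp(4*t), 0]
  [4*t*exp(4*t), -2*t*exp(4*t), exp(4*t)]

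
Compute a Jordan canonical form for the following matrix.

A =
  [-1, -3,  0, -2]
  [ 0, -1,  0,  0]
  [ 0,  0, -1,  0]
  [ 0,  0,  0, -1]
J_2(-1) ⊕ J_1(-1) ⊕ J_1(-1)

The characteristic polynomial is
  det(x·I − A) = x^4 + 4*x^3 + 6*x^2 + 4*x + 1 = (x + 1)^4

Eigenvalues and multiplicities (the geometric multiplicity of λ is n − rank(A − λI), which equals the number of Jordan blocks for λ):
  λ = -1: algebraic multiplicity = 4, geometric multiplicity = 3

Determining the block sizes for each eigenvalue:
  λ = -1: 3 blocks summing to 4 forces exactly one block of size 2 and the rest size 1 → block sizes [2, 1, 1]

Assembling the blocks gives a Jordan form
J =
  [-1,  1,  0,  0]
  [ 0, -1,  0,  0]
  [ 0,  0, -1,  0]
  [ 0,  0,  0, -1]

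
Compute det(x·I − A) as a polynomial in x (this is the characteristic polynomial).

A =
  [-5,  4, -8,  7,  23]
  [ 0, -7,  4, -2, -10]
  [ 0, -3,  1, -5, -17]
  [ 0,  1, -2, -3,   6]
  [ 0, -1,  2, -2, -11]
x^5 + 25*x^4 + 250*x^3 + 1250*x^2 + 3125*x + 3125

Expanding det(x·I − A) (e.g. by cofactor expansion or by noting that A is similar to its Jordan form J, which has the same characteristic polynomial as A) gives
  χ_A(x) = x^5 + 25*x^4 + 250*x^3 + 1250*x^2 + 3125*x + 3125
which factors as (x + 5)^5. The eigenvalues (with algebraic multiplicities) are λ = -5 with multiplicity 5.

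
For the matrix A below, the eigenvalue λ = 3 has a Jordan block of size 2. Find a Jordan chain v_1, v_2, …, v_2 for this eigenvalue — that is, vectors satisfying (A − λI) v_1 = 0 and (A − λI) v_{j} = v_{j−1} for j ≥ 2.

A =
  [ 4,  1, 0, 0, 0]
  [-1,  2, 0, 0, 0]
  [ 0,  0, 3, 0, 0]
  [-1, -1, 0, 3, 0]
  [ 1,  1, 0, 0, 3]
A Jordan chain for λ = 3 of length 2:
v_1 = (1, -1, 0, -1, 1)ᵀ
v_2 = (1, 0, 0, 0, 0)ᵀ

Let N = A − (3)·I. We want v_2 with N^2 v_2 = 0 but N^1 v_2 ≠ 0; then v_{j-1} := N · v_j for j = 2, …, 2.

Pick v_2 = (1, 0, 0, 0, 0)ᵀ.
Then v_1 = N · v_2 = (1, -1, 0, -1, 1)ᵀ.

Sanity check: (A − (3)·I) v_1 = (0, 0, 0, 0, 0)ᵀ = 0. ✓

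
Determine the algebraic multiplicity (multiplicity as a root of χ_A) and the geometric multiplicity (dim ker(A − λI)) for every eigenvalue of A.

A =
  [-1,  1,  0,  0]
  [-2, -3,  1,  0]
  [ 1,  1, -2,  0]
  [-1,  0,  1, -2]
λ = -2: alg = 4, geom = 2

Step 1 — factor the characteristic polynomial to read off the algebraic multiplicities:
  χ_A(x) = (x + 2)^4

Step 2 — compute geometric multiplicities via the rank-nullity identity g(λ) = n − rank(A − λI):
  rank(A − (-2)·I) = 2, so dim ker(A − (-2)·I) = n − 2 = 2

Summary:
  λ = -2: algebraic multiplicity = 4, geometric multiplicity = 2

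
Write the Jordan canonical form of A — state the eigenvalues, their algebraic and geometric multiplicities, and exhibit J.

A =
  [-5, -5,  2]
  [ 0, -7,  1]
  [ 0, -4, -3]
J_3(-5)

The characteristic polynomial is
  det(x·I − A) = x^3 + 15*x^2 + 75*x + 125 = (x + 5)^3

Eigenvalues and multiplicities (the geometric multiplicity of λ is n − rank(A − λI), which equals the number of Jordan blocks for λ):
  λ = -5: algebraic multiplicity = 3, geometric multiplicity = 1

Determining the block sizes for each eigenvalue:
  λ = -5: one block (gm = 1), so the single block has size am = 3 → block sizes [3]

Assembling the blocks gives a Jordan form
J =
  [-5,  1,  0]
  [ 0, -5,  1]
  [ 0,  0, -5]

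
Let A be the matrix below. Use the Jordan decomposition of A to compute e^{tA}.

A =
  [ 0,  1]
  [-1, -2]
e^{tA} =
  [t*exp(-t) + exp(-t), t*exp(-t)]
  [-t*exp(-t), -t*exp(-t) + exp(-t)]

Strategy: write A = P · J · P⁻¹ where J is a Jordan canonical form, so e^{tA} = P · e^{tJ} · P⁻¹, and e^{tJ} can be computed block-by-block.

A has Jordan form
J =
  [-1,  1]
  [ 0, -1]
(up to reordering of blocks).

Per-block formulas:
  For a 2×2 Jordan block J_2(-1): exp(t · J_2(-1)) = e^(-1t)·(I + t·N), where N is the 2×2 nilpotent shift.

After assembling e^{tJ} and conjugating by P, we get:

e^{tA} =
  [t*exp(-t) + exp(-t), t*exp(-t)]
  [-t*exp(-t), -t*exp(-t) + exp(-t)]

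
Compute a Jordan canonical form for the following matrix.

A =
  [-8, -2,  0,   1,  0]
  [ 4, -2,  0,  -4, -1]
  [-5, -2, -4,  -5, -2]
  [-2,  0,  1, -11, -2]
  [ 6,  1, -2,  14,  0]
J_3(-5) ⊕ J_2(-5)

The characteristic polynomial is
  det(x·I − A) = x^5 + 25*x^4 + 250*x^3 + 1250*x^2 + 3125*x + 3125 = (x + 5)^5

Eigenvalues and multiplicities (the geometric multiplicity of λ is n − rank(A − λI), which equals the number of Jordan blocks for λ):
  λ = -5: algebraic multiplicity = 5, geometric multiplicity = 2

Determining the block sizes for each eigenvalue:
  λ = -5: with am = 5 and gm = 2, the partition is not yet determined (e.g. several partitions of 5 into 2 parts exist). Let N = A − (-5)·I. Computing rank(N^1) = 3, rank(N^2) = 1, rank(N^3) = 0; the number of blocks of size ≥ j is rank(N^{j−1}) − rank(N^j), giving [2, 2, 1]. So we have 1 block(s) of size 3, 1 block(s) of size 2 → block sizes [3, 2]

Assembling the blocks gives a Jordan form
J =
  [-5,  1,  0,  0,  0]
  [ 0, -5,  1,  0,  0]
  [ 0,  0, -5,  0,  0]
  [ 0,  0,  0, -5,  1]
  [ 0,  0,  0,  0, -5]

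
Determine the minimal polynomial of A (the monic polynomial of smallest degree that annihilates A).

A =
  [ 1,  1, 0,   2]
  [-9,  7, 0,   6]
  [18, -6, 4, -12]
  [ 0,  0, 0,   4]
x^2 - 8*x + 16

The characteristic polynomial is χ_A(x) = (x - 4)^4, so the eigenvalues are known. The minimal polynomial is
  m_A(x) = Π_λ (x − λ)^{k_λ}
where k_λ is the size of the *largest* Jordan block for λ (equivalently, the smallest k with (A − λI)^k v = 0 for every generalised eigenvector v of λ).

  λ = 4: largest Jordan block has size 2, contributing (x − 4)^2

So m_A(x) = (x - 4)^2 = x^2 - 8*x + 16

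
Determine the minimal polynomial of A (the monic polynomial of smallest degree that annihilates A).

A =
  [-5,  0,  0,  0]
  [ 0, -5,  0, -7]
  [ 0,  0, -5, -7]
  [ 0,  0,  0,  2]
x^2 + 3*x - 10

The characteristic polynomial is χ_A(x) = (x - 2)*(x + 5)^3, so the eigenvalues are known. The minimal polynomial is
  m_A(x) = Π_λ (x − λ)^{k_λ}
where k_λ is the size of the *largest* Jordan block for λ (equivalently, the smallest k with (A − λI)^k v = 0 for every generalised eigenvector v of λ).

  λ = -5: largest Jordan block has size 1, contributing (x + 5)
  λ = 2: largest Jordan block has size 1, contributing (x − 2)

So m_A(x) = (x - 2)*(x + 5) = x^2 + 3*x - 10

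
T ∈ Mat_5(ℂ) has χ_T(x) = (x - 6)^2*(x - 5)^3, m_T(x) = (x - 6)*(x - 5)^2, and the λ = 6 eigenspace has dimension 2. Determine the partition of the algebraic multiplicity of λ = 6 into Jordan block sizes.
Block sizes for λ = 6: [1, 1]

Step 1 — from the characteristic polynomial, algebraic multiplicity of λ = 6 is 2. From dim ker(T − (6)·I) = 2, there are exactly 2 Jordan blocks for λ = 6.
Step 2 — from the minimal polynomial, the factor (x − 6) tells us the largest block for λ = 6 has size 1.
Step 3 — with total size 2, 2 blocks, and largest block 1, the block sizes (in nonincreasing order) are [1, 1].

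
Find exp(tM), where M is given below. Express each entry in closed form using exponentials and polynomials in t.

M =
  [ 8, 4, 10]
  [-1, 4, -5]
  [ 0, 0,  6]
e^{tM} =
  [2*t*exp(6*t) + exp(6*t), 4*t*exp(6*t), 10*t*exp(6*t)]
  [-t*exp(6*t), -2*t*exp(6*t) + exp(6*t), -5*t*exp(6*t)]
  [0, 0, exp(6*t)]

Strategy: write M = P · J · P⁻¹ where J is a Jordan canonical form, so e^{tM} = P · e^{tJ} · P⁻¹, and e^{tJ} can be computed block-by-block.

M has Jordan form
J =
  [6, 1, 0]
  [0, 6, 0]
  [0, 0, 6]
(up to reordering of blocks).

Per-block formulas:
  For a 2×2 Jordan block J_2(6): exp(t · J_2(6)) = e^(6t)·(I + t·N), where N is the 2×2 nilpotent shift.
  For a 1×1 block at λ = 6: exp(t · [6]) = [e^(6t)].

After assembling e^{tJ} and conjugating by P, we get:

e^{tM} =
  [2*t*exp(6*t) + exp(6*t), 4*t*exp(6*t), 10*t*exp(6*t)]
  [-t*exp(6*t), -2*t*exp(6*t) + exp(6*t), -5*t*exp(6*t)]
  [0, 0, exp(6*t)]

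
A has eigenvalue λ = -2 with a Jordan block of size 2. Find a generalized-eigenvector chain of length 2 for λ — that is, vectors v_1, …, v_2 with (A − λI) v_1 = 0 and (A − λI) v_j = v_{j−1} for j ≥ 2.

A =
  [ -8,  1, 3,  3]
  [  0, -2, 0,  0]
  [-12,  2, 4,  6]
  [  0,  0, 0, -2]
A Jordan chain for λ = -2 of length 2:
v_1 = (-6, 0, -12, 0)ᵀ
v_2 = (1, 0, 0, 0)ᵀ

Let N = A − (-2)·I. We want v_2 with N^2 v_2 = 0 but N^1 v_2 ≠ 0; then v_{j-1} := N · v_j for j = 2, …, 2.

Pick v_2 = (1, 0, 0, 0)ᵀ.
Then v_1 = N · v_2 = (-6, 0, -12, 0)ᵀ.

Sanity check: (A − (-2)·I) v_1 = (0, 0, 0, 0)ᵀ = 0. ✓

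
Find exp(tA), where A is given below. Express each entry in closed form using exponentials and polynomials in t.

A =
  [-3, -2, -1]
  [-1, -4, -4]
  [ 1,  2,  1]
e^{tA} =
  [t^2*exp(-2*t) - t*exp(-2*t) + exp(-2*t), 2*t^2*exp(-2*t) - 2*t*exp(-2*t), 3*t^2*exp(-2*t) - t*exp(-2*t)]
  [-t^2*exp(-2*t)/2 - t*exp(-2*t), -t^2*exp(-2*t) - 2*t*exp(-2*t) + exp(-2*t), -3*t^2*exp(-2*t)/2 - 4*t*exp(-2*t)]
  [t*exp(-2*t), 2*t*exp(-2*t), 3*t*exp(-2*t) + exp(-2*t)]

Strategy: write A = P · J · P⁻¹ where J is a Jordan canonical form, so e^{tA} = P · e^{tJ} · P⁻¹, and e^{tJ} can be computed block-by-block.

A has Jordan form
J =
  [-2,  1,  0]
  [ 0, -2,  1]
  [ 0,  0, -2]
(up to reordering of blocks).

Per-block formulas:
  For a 3×3 Jordan block J_3(-2): exp(t · J_3(-2)) = e^(-2t)·(I + t·N + (t^2/2)·N^2), where N is the 3×3 nilpotent shift.

After assembling e^{tJ} and conjugating by P, we get:

e^{tA} =
  [t^2*exp(-2*t) - t*exp(-2*t) + exp(-2*t), 2*t^2*exp(-2*t) - 2*t*exp(-2*t), 3*t^2*exp(-2*t) - t*exp(-2*t)]
  [-t^2*exp(-2*t)/2 - t*exp(-2*t), -t^2*exp(-2*t) - 2*t*exp(-2*t) + exp(-2*t), -3*t^2*exp(-2*t)/2 - 4*t*exp(-2*t)]
  [t*exp(-2*t), 2*t*exp(-2*t), 3*t*exp(-2*t) + exp(-2*t)]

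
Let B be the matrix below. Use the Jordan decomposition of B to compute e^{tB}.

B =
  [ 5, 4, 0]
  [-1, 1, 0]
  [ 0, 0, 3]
e^{tB} =
  [2*t*exp(3*t) + exp(3*t), 4*t*exp(3*t), 0]
  [-t*exp(3*t), -2*t*exp(3*t) + exp(3*t), 0]
  [0, 0, exp(3*t)]

Strategy: write B = P · J · P⁻¹ where J is a Jordan canonical form, so e^{tB} = P · e^{tJ} · P⁻¹, and e^{tJ} can be computed block-by-block.

B has Jordan form
J =
  [3, 1, 0]
  [0, 3, 0]
  [0, 0, 3]
(up to reordering of blocks).

Per-block formulas:
  For a 1×1 block at λ = 3: exp(t · [3]) = [e^(3t)].
  For a 2×2 Jordan block J_2(3): exp(t · J_2(3)) = e^(3t)·(I + t·N), where N is the 2×2 nilpotent shift.

After assembling e^{tJ} and conjugating by P, we get:

e^{tB} =
  [2*t*exp(3*t) + exp(3*t), 4*t*exp(3*t), 0]
  [-t*exp(3*t), -2*t*exp(3*t) + exp(3*t), 0]
  [0, 0, exp(3*t)]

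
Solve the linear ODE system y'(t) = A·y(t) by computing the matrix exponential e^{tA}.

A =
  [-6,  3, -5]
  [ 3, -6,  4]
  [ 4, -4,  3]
e^{tA} =
  [-t^2*exp(-3*t) - 3*t*exp(-3*t) + exp(-3*t), t^2*exp(-3*t) + 3*t*exp(-3*t), -3*t^2*exp(-3*t)/2 - 5*t*exp(-3*t)]
  [-t^2*exp(-3*t) + 3*t*exp(-3*t), t^2*exp(-3*t) - 3*t*exp(-3*t) + exp(-3*t), -3*t^2*exp(-3*t)/2 + 4*t*exp(-3*t)]
  [4*t*exp(-3*t), -4*t*exp(-3*t), 6*t*exp(-3*t) + exp(-3*t)]

Strategy: write A = P · J · P⁻¹ where J is a Jordan canonical form, so e^{tA} = P · e^{tJ} · P⁻¹, and e^{tJ} can be computed block-by-block.

A has Jordan form
J =
  [-3,  1,  0]
  [ 0, -3,  1]
  [ 0,  0, -3]
(up to reordering of blocks).

Per-block formulas:
  For a 3×3 Jordan block J_3(-3): exp(t · J_3(-3)) = e^(-3t)·(I + t·N + (t^2/2)·N^2), where N is the 3×3 nilpotent shift.

After assembling e^{tJ} and conjugating by P, we get:

e^{tA} =
  [-t^2*exp(-3*t) - 3*t*exp(-3*t) + exp(-3*t), t^2*exp(-3*t) + 3*t*exp(-3*t), -3*t^2*exp(-3*t)/2 - 5*t*exp(-3*t)]
  [-t^2*exp(-3*t) + 3*t*exp(-3*t), t^2*exp(-3*t) - 3*t*exp(-3*t) + exp(-3*t), -3*t^2*exp(-3*t)/2 + 4*t*exp(-3*t)]
  [4*t*exp(-3*t), -4*t*exp(-3*t), 6*t*exp(-3*t) + exp(-3*t)]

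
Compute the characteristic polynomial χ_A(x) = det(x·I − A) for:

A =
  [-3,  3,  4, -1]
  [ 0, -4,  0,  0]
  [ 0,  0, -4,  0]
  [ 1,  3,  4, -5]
x^4 + 16*x^3 + 96*x^2 + 256*x + 256

Expanding det(x·I − A) (e.g. by cofactor expansion or by noting that A is similar to its Jordan form J, which has the same characteristic polynomial as A) gives
  χ_A(x) = x^4 + 16*x^3 + 96*x^2 + 256*x + 256
which factors as (x + 4)^4. The eigenvalues (with algebraic multiplicities) are λ = -4 with multiplicity 4.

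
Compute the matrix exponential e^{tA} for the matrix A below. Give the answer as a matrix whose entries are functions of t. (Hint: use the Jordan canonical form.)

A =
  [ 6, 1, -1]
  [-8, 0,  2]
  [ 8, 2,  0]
e^{tA} =
  [4*t*exp(2*t) + exp(2*t), t*exp(2*t), -t*exp(2*t)]
  [-8*t*exp(2*t), -2*t*exp(2*t) + exp(2*t), 2*t*exp(2*t)]
  [8*t*exp(2*t), 2*t*exp(2*t), -2*t*exp(2*t) + exp(2*t)]

Strategy: write A = P · J · P⁻¹ where J is a Jordan canonical form, so e^{tA} = P · e^{tJ} · P⁻¹, and e^{tJ} can be computed block-by-block.

A has Jordan form
J =
  [2, 1, 0]
  [0, 2, 0]
  [0, 0, 2]
(up to reordering of blocks).

Per-block formulas:
  For a 1×1 block at λ = 2: exp(t · [2]) = [e^(2t)].
  For a 2×2 Jordan block J_2(2): exp(t · J_2(2)) = e^(2t)·(I + t·N), where N is the 2×2 nilpotent shift.

After assembling e^{tJ} and conjugating by P, we get:

e^{tA} =
  [4*t*exp(2*t) + exp(2*t), t*exp(2*t), -t*exp(2*t)]
  [-8*t*exp(2*t), -2*t*exp(2*t) + exp(2*t), 2*t*exp(2*t)]
  [8*t*exp(2*t), 2*t*exp(2*t), -2*t*exp(2*t) + exp(2*t)]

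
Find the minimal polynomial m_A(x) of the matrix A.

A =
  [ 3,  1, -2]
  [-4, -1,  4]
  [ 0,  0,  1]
x^2 - 2*x + 1

The characteristic polynomial is χ_A(x) = (x - 1)^3, so the eigenvalues are known. The minimal polynomial is
  m_A(x) = Π_λ (x − λ)^{k_λ}
where k_λ is the size of the *largest* Jordan block for λ (equivalently, the smallest k with (A − λI)^k v = 0 for every generalised eigenvector v of λ).

  λ = 1: largest Jordan block has size 2, contributing (x − 1)^2

So m_A(x) = (x - 1)^2 = x^2 - 2*x + 1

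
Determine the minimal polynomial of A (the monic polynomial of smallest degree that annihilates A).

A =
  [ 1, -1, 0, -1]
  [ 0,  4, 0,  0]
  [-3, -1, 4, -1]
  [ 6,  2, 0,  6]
x^2 - 7*x + 12

The characteristic polynomial is χ_A(x) = (x - 4)^3*(x - 3), so the eigenvalues are known. The minimal polynomial is
  m_A(x) = Π_λ (x − λ)^{k_λ}
where k_λ is the size of the *largest* Jordan block for λ (equivalently, the smallest k with (A − λI)^k v = 0 for every generalised eigenvector v of λ).

  λ = 3: largest Jordan block has size 1, contributing (x − 3)
  λ = 4: largest Jordan block has size 1, contributing (x − 4)

So m_A(x) = (x - 4)*(x - 3) = x^2 - 7*x + 12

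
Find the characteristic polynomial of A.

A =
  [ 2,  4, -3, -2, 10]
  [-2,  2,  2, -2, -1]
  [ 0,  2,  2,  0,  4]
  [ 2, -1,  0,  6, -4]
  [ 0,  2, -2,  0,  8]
x^5 - 20*x^4 + 160*x^3 - 640*x^2 + 1280*x - 1024

Expanding det(x·I − A) (e.g. by cofactor expansion or by noting that A is similar to its Jordan form J, which has the same characteristic polynomial as A) gives
  χ_A(x) = x^5 - 20*x^4 + 160*x^3 - 640*x^2 + 1280*x - 1024
which factors as (x - 4)^5. The eigenvalues (with algebraic multiplicities) are λ = 4 with multiplicity 5.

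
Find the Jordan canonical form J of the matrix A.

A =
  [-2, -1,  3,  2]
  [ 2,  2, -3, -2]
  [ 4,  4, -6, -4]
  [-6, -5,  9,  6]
J_3(0) ⊕ J_1(0)

The characteristic polynomial is
  det(x·I − A) = x^4

Eigenvalues and multiplicities (the geometric multiplicity of λ is n − rank(A − λI), which equals the number of Jordan blocks for λ):
  λ = 0: algebraic multiplicity = 4, geometric multiplicity = 2

Determining the block sizes for each eigenvalue:
  λ = 0: with am = 4 and gm = 2, the partition is not yet determined (e.g. several partitions of 4 into 2 parts exist). Let N = A − (0)·I. Computing rank(N^1) = 2, rank(N^2) = 1, rank(N^3) = 0; the number of blocks of size ≥ j is rank(N^{j−1}) − rank(N^j), giving [2, 1, 1]. So we have 1 block(s) of size 3, 1 block(s) of size 1 → block sizes [3, 1]

Assembling the blocks gives a Jordan form
J =
  [0, 1, 0, 0]
  [0, 0, 1, 0]
  [0, 0, 0, 0]
  [0, 0, 0, 0]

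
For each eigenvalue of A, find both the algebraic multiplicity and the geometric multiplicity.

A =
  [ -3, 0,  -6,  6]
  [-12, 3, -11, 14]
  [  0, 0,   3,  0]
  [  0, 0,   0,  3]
λ = -3: alg = 1, geom = 1; λ = 3: alg = 3, geom = 2

Step 1 — factor the characteristic polynomial to read off the algebraic multiplicities:
  χ_A(x) = (x - 3)^3*(x + 3)

Step 2 — compute geometric multiplicities via the rank-nullity identity g(λ) = n − rank(A − λI):
  rank(A − (-3)·I) = 3, so dim ker(A − (-3)·I) = n − 3 = 1
  rank(A − (3)·I) = 2, so dim ker(A − (3)·I) = n − 2 = 2

Summary:
  λ = -3: algebraic multiplicity = 1, geometric multiplicity = 1
  λ = 3: algebraic multiplicity = 3, geometric multiplicity = 2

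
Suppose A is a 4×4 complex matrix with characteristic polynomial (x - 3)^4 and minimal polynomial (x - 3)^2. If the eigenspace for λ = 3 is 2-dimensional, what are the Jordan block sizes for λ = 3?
Block sizes for λ = 3: [2, 2]

Step 1 — from the characteristic polynomial, algebraic multiplicity of λ = 3 is 4. From dim ker(A − (3)·I) = 2, there are exactly 2 Jordan blocks for λ = 3.
Step 2 — from the minimal polynomial, the factor (x − 3)^2 tells us the largest block for λ = 3 has size 2.
Step 3 — with total size 4, 2 blocks, and largest block 2, the block sizes (in nonincreasing order) are [2, 2].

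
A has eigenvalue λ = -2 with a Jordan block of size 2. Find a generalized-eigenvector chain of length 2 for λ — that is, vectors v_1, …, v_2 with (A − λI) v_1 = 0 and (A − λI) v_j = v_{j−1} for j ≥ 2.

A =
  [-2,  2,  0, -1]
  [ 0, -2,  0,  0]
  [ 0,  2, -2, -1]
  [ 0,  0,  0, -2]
A Jordan chain for λ = -2 of length 2:
v_1 = (2, 0, 2, 0)ᵀ
v_2 = (0, 1, 0, 0)ᵀ

Let N = A − (-2)·I. We want v_2 with N^2 v_2 = 0 but N^1 v_2 ≠ 0; then v_{j-1} := N · v_j for j = 2, …, 2.

Pick v_2 = (0, 1, 0, 0)ᵀ.
Then v_1 = N · v_2 = (2, 0, 2, 0)ᵀ.

Sanity check: (A − (-2)·I) v_1 = (0, 0, 0, 0)ᵀ = 0. ✓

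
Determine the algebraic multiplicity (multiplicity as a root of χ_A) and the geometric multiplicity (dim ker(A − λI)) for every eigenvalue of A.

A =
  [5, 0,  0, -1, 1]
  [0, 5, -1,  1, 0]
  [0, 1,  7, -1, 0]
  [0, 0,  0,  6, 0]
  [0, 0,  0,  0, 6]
λ = 5: alg = 1, geom = 1; λ = 6: alg = 4, geom = 3

Step 1 — factor the characteristic polynomial to read off the algebraic multiplicities:
  χ_A(x) = (x - 6)^4*(x - 5)

Step 2 — compute geometric multiplicities via the rank-nullity identity g(λ) = n − rank(A − λI):
  rank(A − (5)·I) = 4, so dim ker(A − (5)·I) = n − 4 = 1
  rank(A − (6)·I) = 2, so dim ker(A − (6)·I) = n − 2 = 3

Summary:
  λ = 5: algebraic multiplicity = 1, geometric multiplicity = 1
  λ = 6: algebraic multiplicity = 4, geometric multiplicity = 3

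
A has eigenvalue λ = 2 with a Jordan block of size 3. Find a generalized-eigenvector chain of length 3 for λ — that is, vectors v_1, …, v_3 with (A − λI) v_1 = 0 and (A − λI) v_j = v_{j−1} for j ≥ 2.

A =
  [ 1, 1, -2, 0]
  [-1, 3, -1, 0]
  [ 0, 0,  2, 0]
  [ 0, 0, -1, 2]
A Jordan chain for λ = 2 of length 3:
v_1 = (1, 1, 0, 0)ᵀ
v_2 = (-2, -1, 0, -1)ᵀ
v_3 = (0, 0, 1, 0)ᵀ

Let N = A − (2)·I. We want v_3 with N^3 v_3 = 0 but N^2 v_3 ≠ 0; then v_{j-1} := N · v_j for j = 3, …, 2.

Pick v_3 = (0, 0, 1, 0)ᵀ.
Then v_2 = N · v_3 = (-2, -1, 0, -1)ᵀ.
Then v_1 = N · v_2 = (1, 1, 0, 0)ᵀ.

Sanity check: (A − (2)·I) v_1 = (0, 0, 0, 0)ᵀ = 0. ✓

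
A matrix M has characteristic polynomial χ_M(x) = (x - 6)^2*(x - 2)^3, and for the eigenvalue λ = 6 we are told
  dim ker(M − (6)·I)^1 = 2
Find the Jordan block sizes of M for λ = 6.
Block sizes for λ = 6: [1, 1]

From the dimensions of kernels of powers, the number of Jordan blocks of size at least j is d_j − d_{j−1} where d_j = dim ker(N^j) (with d_0 = 0). Computing the differences gives [2].
The number of blocks of size exactly k is (#blocks of size ≥ k) − (#blocks of size ≥ k + 1), so the partition is: 2 block(s) of size 1.
In nonincreasing order the block sizes are [1, 1].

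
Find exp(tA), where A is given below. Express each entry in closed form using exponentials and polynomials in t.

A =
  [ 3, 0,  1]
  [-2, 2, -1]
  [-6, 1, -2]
e^{tA} =
  [-t^2*exp(t) + 2*t*exp(t) + exp(t), t^2*exp(t)/2, -t^2*exp(t)/2 + t*exp(t)]
  [-2*t*exp(t), t*exp(t) + exp(t), -t*exp(t)]
  [2*t^2*exp(t) - 6*t*exp(t), -t^2*exp(t) + t*exp(t), t^2*exp(t) - 3*t*exp(t) + exp(t)]

Strategy: write A = P · J · P⁻¹ where J is a Jordan canonical form, so e^{tA} = P · e^{tJ} · P⁻¹, and e^{tJ} can be computed block-by-block.

A has Jordan form
J =
  [1, 1, 0]
  [0, 1, 1]
  [0, 0, 1]
(up to reordering of blocks).

Per-block formulas:
  For a 3×3 Jordan block J_3(1): exp(t · J_3(1)) = e^(1t)·(I + t·N + (t^2/2)·N^2), where N is the 3×3 nilpotent shift.

After assembling e^{tJ} and conjugating by P, we get:

e^{tA} =
  [-t^2*exp(t) + 2*t*exp(t) + exp(t), t^2*exp(t)/2, -t^2*exp(t)/2 + t*exp(t)]
  [-2*t*exp(t), t*exp(t) + exp(t), -t*exp(t)]
  [2*t^2*exp(t) - 6*t*exp(t), -t^2*exp(t) + t*exp(t), t^2*exp(t) - 3*t*exp(t) + exp(t)]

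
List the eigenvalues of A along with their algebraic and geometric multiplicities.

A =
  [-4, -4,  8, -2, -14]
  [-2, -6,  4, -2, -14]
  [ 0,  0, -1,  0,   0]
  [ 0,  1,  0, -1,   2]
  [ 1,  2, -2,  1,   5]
λ = -2: alg = 2, geom = 2; λ = -1: alg = 3, geom = 2

Step 1 — factor the characteristic polynomial to read off the algebraic multiplicities:
  χ_A(x) = (x + 1)^3*(x + 2)^2

Step 2 — compute geometric multiplicities via the rank-nullity identity g(λ) = n − rank(A − λI):
  rank(A − (-2)·I) = 3, so dim ker(A − (-2)·I) = n − 3 = 2
  rank(A − (-1)·I) = 3, so dim ker(A − (-1)·I) = n − 3 = 2

Summary:
  λ = -2: algebraic multiplicity = 2, geometric multiplicity = 2
  λ = -1: algebraic multiplicity = 3, geometric multiplicity = 2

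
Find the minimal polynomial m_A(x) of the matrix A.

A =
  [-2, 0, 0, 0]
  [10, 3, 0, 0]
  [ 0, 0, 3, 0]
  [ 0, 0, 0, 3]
x^2 - x - 6

The characteristic polynomial is χ_A(x) = (x - 3)^3*(x + 2), so the eigenvalues are known. The minimal polynomial is
  m_A(x) = Π_λ (x − λ)^{k_λ}
where k_λ is the size of the *largest* Jordan block for λ (equivalently, the smallest k with (A − λI)^k v = 0 for every generalised eigenvector v of λ).

  λ = -2: largest Jordan block has size 1, contributing (x + 2)
  λ = 3: largest Jordan block has size 1, contributing (x − 3)

So m_A(x) = (x - 3)*(x + 2) = x^2 - x - 6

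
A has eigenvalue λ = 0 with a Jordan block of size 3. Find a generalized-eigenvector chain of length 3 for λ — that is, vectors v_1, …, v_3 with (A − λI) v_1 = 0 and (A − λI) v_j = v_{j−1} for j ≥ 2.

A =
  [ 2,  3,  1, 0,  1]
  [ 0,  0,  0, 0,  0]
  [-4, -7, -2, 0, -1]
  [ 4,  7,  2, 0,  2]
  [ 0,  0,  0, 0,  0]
A Jordan chain for λ = 0 of length 3:
v_1 = (-1, 0, 2, -2, 0)ᵀ
v_2 = (3, 0, -7, 7, 0)ᵀ
v_3 = (0, 1, 0, 0, 0)ᵀ

Let N = A − (0)·I. We want v_3 with N^3 v_3 = 0 but N^2 v_3 ≠ 0; then v_{j-1} := N · v_j for j = 3, …, 2.

Pick v_3 = (0, 1, 0, 0, 0)ᵀ.
Then v_2 = N · v_3 = (3, 0, -7, 7, 0)ᵀ.
Then v_1 = N · v_2 = (-1, 0, 2, -2, 0)ᵀ.

Sanity check: (A − (0)·I) v_1 = (0, 0, 0, 0, 0)ᵀ = 0. ✓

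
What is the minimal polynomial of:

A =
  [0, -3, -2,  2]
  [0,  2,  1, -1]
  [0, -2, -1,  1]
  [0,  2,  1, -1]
x^3

The characteristic polynomial is χ_A(x) = x^4, so the eigenvalues are known. The minimal polynomial is
  m_A(x) = Π_λ (x − λ)^{k_λ}
where k_λ is the size of the *largest* Jordan block for λ (equivalently, the smallest k with (A − λI)^k v = 0 for every generalised eigenvector v of λ).

  λ = 0: largest Jordan block has size 3, contributing (x − 0)^3

So m_A(x) = x^3 = x^3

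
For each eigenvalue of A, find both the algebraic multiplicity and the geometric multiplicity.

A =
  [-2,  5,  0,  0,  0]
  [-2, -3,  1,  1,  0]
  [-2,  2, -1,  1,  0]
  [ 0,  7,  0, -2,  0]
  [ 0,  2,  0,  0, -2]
λ = -2: alg = 5, geom = 3

Step 1 — factor the characteristic polynomial to read off the algebraic multiplicities:
  χ_A(x) = (x + 2)^5

Step 2 — compute geometric multiplicities via the rank-nullity identity g(λ) = n − rank(A − λI):
  rank(A − (-2)·I) = 2, so dim ker(A − (-2)·I) = n − 2 = 3

Summary:
  λ = -2: algebraic multiplicity = 5, geometric multiplicity = 3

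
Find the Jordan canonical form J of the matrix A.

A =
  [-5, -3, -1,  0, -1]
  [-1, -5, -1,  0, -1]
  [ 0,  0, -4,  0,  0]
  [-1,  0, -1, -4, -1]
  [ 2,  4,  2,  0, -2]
J_3(-4) ⊕ J_1(-4) ⊕ J_1(-4)

The characteristic polynomial is
  det(x·I − A) = x^5 + 20*x^4 + 160*x^3 + 640*x^2 + 1280*x + 1024 = (x + 4)^5

Eigenvalues and multiplicities (the geometric multiplicity of λ is n − rank(A − λI), which equals the number of Jordan blocks for λ):
  λ = -4: algebraic multiplicity = 5, geometric multiplicity = 3

Determining the block sizes for each eigenvalue:
  λ = -4: with am = 5 and gm = 3, the partition is not yet determined (e.g. several partitions of 5 into 3 parts exist). Let N = A − (-4)·I. Computing rank(N^1) = 2, rank(N^2) = 1, rank(N^3) = 0; the number of blocks of size ≥ j is rank(N^{j−1}) − rank(N^j), giving [3, 1, 1]. So we have 1 block(s) of size 3, 2 block(s) of size 1 → block sizes [3, 1, 1]

Assembling the blocks gives a Jordan form
J =
  [-4,  1,  0,  0,  0]
  [ 0, -4,  1,  0,  0]
  [ 0,  0, -4,  0,  0]
  [ 0,  0,  0, -4,  0]
  [ 0,  0,  0,  0, -4]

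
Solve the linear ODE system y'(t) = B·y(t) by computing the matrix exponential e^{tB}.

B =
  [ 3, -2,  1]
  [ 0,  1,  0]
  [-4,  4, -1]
e^{tB} =
  [2*t*exp(t) + exp(t), -2*t*exp(t), t*exp(t)]
  [0, exp(t), 0]
  [-4*t*exp(t), 4*t*exp(t), -2*t*exp(t) + exp(t)]

Strategy: write B = P · J · P⁻¹ where J is a Jordan canonical form, so e^{tB} = P · e^{tJ} · P⁻¹, and e^{tJ} can be computed block-by-block.

B has Jordan form
J =
  [1, 1, 0]
  [0, 1, 0]
  [0, 0, 1]
(up to reordering of blocks).

Per-block formulas:
  For a 2×2 Jordan block J_2(1): exp(t · J_2(1)) = e^(1t)·(I + t·N), where N is the 2×2 nilpotent shift.
  For a 1×1 block at λ = 1: exp(t · [1]) = [e^(1t)].

After assembling e^{tJ} and conjugating by P, we get:

e^{tB} =
  [2*t*exp(t) + exp(t), -2*t*exp(t), t*exp(t)]
  [0, exp(t), 0]
  [-4*t*exp(t), 4*t*exp(t), -2*t*exp(t) + exp(t)]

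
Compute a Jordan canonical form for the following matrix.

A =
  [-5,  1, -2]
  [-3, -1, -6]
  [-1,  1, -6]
J_2(-4) ⊕ J_1(-4)

The characteristic polynomial is
  det(x·I − A) = x^3 + 12*x^2 + 48*x + 64 = (x + 4)^3

Eigenvalues and multiplicities (the geometric multiplicity of λ is n − rank(A − λI), which equals the number of Jordan blocks for λ):
  λ = -4: algebraic multiplicity = 3, geometric multiplicity = 2

Determining the block sizes for each eigenvalue:
  λ = -4: 2 blocks summing to 3 forces exactly one block of size 2 and the rest size 1 → block sizes [2, 1]

Assembling the blocks gives a Jordan form
J =
  [-4,  1,  0]
  [ 0, -4,  0]
  [ 0,  0, -4]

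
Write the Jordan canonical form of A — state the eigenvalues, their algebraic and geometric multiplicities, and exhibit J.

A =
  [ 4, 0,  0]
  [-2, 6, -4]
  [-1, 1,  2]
J_2(4) ⊕ J_1(4)

The characteristic polynomial is
  det(x·I − A) = x^3 - 12*x^2 + 48*x - 64 = (x - 4)^3

Eigenvalues and multiplicities (the geometric multiplicity of λ is n − rank(A − λI), which equals the number of Jordan blocks for λ):
  λ = 4: algebraic multiplicity = 3, geometric multiplicity = 2

Determining the block sizes for each eigenvalue:
  λ = 4: 2 blocks summing to 3 forces exactly one block of size 2 and the rest size 1 → block sizes [2, 1]

Assembling the blocks gives a Jordan form
J =
  [4, 1, 0]
  [0, 4, 0]
  [0, 0, 4]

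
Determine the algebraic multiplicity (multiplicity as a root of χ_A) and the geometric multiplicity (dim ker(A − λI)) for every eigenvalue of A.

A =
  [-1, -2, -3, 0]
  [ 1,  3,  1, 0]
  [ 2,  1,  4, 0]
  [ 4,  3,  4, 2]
λ = 2: alg = 4, geom = 2

Step 1 — factor the characteristic polynomial to read off the algebraic multiplicities:
  χ_A(x) = (x - 2)^4

Step 2 — compute geometric multiplicities via the rank-nullity identity g(λ) = n − rank(A − λI):
  rank(A − (2)·I) = 2, so dim ker(A − (2)·I) = n − 2 = 2

Summary:
  λ = 2: algebraic multiplicity = 4, geometric multiplicity = 2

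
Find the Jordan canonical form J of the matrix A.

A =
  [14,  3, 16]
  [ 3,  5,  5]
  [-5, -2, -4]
J_3(5)

The characteristic polynomial is
  det(x·I − A) = x^3 - 15*x^2 + 75*x - 125 = (x - 5)^3

Eigenvalues and multiplicities (the geometric multiplicity of λ is n − rank(A − λI), which equals the number of Jordan blocks for λ):
  λ = 5: algebraic multiplicity = 3, geometric multiplicity = 1

Determining the block sizes for each eigenvalue:
  λ = 5: one block (gm = 1), so the single block has size am = 3 → block sizes [3]

Assembling the blocks gives a Jordan form
J =
  [5, 1, 0]
  [0, 5, 1]
  [0, 0, 5]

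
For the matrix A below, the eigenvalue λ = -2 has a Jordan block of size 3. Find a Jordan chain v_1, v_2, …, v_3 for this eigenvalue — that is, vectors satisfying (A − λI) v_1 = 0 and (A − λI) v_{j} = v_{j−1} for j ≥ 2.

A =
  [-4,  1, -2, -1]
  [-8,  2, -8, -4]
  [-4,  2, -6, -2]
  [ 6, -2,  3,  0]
A Jordan chain for λ = -2 of length 3:
v_1 = (-2, -8, -4, 4)ᵀ
v_2 = (-2, -8, -4, 6)ᵀ
v_3 = (1, 0, 0, 0)ᵀ

Let N = A − (-2)·I. We want v_3 with N^3 v_3 = 0 but N^2 v_3 ≠ 0; then v_{j-1} := N · v_j for j = 3, …, 2.

Pick v_3 = (1, 0, 0, 0)ᵀ.
Then v_2 = N · v_3 = (-2, -8, -4, 6)ᵀ.
Then v_1 = N · v_2 = (-2, -8, -4, 4)ᵀ.

Sanity check: (A − (-2)·I) v_1 = (0, 0, 0, 0)ᵀ = 0. ✓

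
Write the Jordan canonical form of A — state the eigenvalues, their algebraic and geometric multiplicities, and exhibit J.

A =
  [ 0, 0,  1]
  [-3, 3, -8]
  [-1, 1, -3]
J_3(0)

The characteristic polynomial is
  det(x·I − A) = x^3

Eigenvalues and multiplicities (the geometric multiplicity of λ is n − rank(A − λI), which equals the number of Jordan blocks for λ):
  λ = 0: algebraic multiplicity = 3, geometric multiplicity = 1

Determining the block sizes for each eigenvalue:
  λ = 0: one block (gm = 1), so the single block has size am = 3 → block sizes [3]

Assembling the blocks gives a Jordan form
J =
  [0, 1, 0]
  [0, 0, 1]
  [0, 0, 0]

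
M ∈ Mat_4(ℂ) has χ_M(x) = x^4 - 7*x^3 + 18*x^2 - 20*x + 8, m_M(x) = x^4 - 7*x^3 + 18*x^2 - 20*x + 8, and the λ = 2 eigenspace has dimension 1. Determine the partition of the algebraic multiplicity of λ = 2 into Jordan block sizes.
Block sizes for λ = 2: [3]

Step 1 — from the characteristic polynomial, algebraic multiplicity of λ = 2 is 3. From dim ker(M − (2)·I) = 1, there are exactly 1 Jordan blocks for λ = 2.
Step 2 — from the minimal polynomial, the factor (x − 2)^3 tells us the largest block for λ = 2 has size 3.
Step 3 — with total size 3, 1 blocks, and largest block 3, the block sizes (in nonincreasing order) are [3].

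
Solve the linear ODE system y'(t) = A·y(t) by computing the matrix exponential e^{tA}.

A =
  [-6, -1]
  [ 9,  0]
e^{tA} =
  [-3*t*exp(-3*t) + exp(-3*t), -t*exp(-3*t)]
  [9*t*exp(-3*t), 3*t*exp(-3*t) + exp(-3*t)]

Strategy: write A = P · J · P⁻¹ where J is a Jordan canonical form, so e^{tA} = P · e^{tJ} · P⁻¹, and e^{tJ} can be computed block-by-block.

A has Jordan form
J =
  [-3,  1]
  [ 0, -3]
(up to reordering of blocks).

Per-block formulas:
  For a 2×2 Jordan block J_2(-3): exp(t · J_2(-3)) = e^(-3t)·(I + t·N), where N is the 2×2 nilpotent shift.

After assembling e^{tJ} and conjugating by P, we get:

e^{tA} =
  [-3*t*exp(-3*t) + exp(-3*t), -t*exp(-3*t)]
  [9*t*exp(-3*t), 3*t*exp(-3*t) + exp(-3*t)]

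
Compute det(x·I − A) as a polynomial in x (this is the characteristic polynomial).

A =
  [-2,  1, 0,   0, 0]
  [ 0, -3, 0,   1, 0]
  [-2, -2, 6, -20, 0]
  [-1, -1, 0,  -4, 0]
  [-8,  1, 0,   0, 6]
x^5 - 3*x^4 - 45*x^3 + 27*x^2 + 648*x + 972

Expanding det(x·I − A) (e.g. by cofactor expansion or by noting that A is similar to its Jordan form J, which has the same characteristic polynomial as A) gives
  χ_A(x) = x^5 - 3*x^4 - 45*x^3 + 27*x^2 + 648*x + 972
which factors as (x - 6)^2*(x + 3)^3. The eigenvalues (with algebraic multiplicities) are λ = -3 with multiplicity 3, λ = 6 with multiplicity 2.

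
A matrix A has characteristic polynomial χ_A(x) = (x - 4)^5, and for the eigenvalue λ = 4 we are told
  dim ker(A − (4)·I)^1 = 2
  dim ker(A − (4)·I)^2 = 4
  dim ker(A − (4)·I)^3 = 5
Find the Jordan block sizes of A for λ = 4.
Block sizes for λ = 4: [3, 2]

From the dimensions of kernels of powers, the number of Jordan blocks of size at least j is d_j − d_{j−1} where d_j = dim ker(N^j) (with d_0 = 0). Computing the differences gives [2, 2, 1].
The number of blocks of size exactly k is (#blocks of size ≥ k) − (#blocks of size ≥ k + 1), so the partition is: 1 block(s) of size 2, 1 block(s) of size 3.
In nonincreasing order the block sizes are [3, 2].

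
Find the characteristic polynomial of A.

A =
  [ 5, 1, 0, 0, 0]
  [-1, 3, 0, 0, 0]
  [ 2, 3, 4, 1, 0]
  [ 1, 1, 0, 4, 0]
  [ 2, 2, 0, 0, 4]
x^5 - 20*x^4 + 160*x^3 - 640*x^2 + 1280*x - 1024

Expanding det(x·I − A) (e.g. by cofactor expansion or by noting that A is similar to its Jordan form J, which has the same characteristic polynomial as A) gives
  χ_A(x) = x^5 - 20*x^4 + 160*x^3 - 640*x^2 + 1280*x - 1024
which factors as (x - 4)^5. The eigenvalues (with algebraic multiplicities) are λ = 4 with multiplicity 5.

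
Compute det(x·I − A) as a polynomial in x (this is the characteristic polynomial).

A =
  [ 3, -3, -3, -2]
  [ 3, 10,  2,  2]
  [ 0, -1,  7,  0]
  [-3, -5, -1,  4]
x^4 - 24*x^3 + 216*x^2 - 864*x + 1296

Expanding det(x·I − A) (e.g. by cofactor expansion or by noting that A is similar to its Jordan form J, which has the same characteristic polynomial as A) gives
  χ_A(x) = x^4 - 24*x^3 + 216*x^2 - 864*x + 1296
which factors as (x - 6)^4. The eigenvalues (with algebraic multiplicities) are λ = 6 with multiplicity 4.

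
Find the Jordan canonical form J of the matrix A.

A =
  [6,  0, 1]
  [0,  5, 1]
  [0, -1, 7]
J_3(6)

The characteristic polynomial is
  det(x·I − A) = x^3 - 18*x^2 + 108*x - 216 = (x - 6)^3

Eigenvalues and multiplicities (the geometric multiplicity of λ is n − rank(A − λI), which equals the number of Jordan blocks for λ):
  λ = 6: algebraic multiplicity = 3, geometric multiplicity = 1

Determining the block sizes for each eigenvalue:
  λ = 6: one block (gm = 1), so the single block has size am = 3 → block sizes [3]

Assembling the blocks gives a Jordan form
J =
  [6, 1, 0]
  [0, 6, 1]
  [0, 0, 6]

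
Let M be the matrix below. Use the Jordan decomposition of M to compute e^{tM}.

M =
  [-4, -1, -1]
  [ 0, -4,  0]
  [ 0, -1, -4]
e^{tM} =
  [exp(-4*t), t^2*exp(-4*t)/2 - t*exp(-4*t), -t*exp(-4*t)]
  [0, exp(-4*t), 0]
  [0, -t*exp(-4*t), exp(-4*t)]

Strategy: write M = P · J · P⁻¹ where J is a Jordan canonical form, so e^{tM} = P · e^{tJ} · P⁻¹, and e^{tJ} can be computed block-by-block.

M has Jordan form
J =
  [-4,  1,  0]
  [ 0, -4,  1]
  [ 0,  0, -4]
(up to reordering of blocks).

Per-block formulas:
  For a 3×3 Jordan block J_3(-4): exp(t · J_3(-4)) = e^(-4t)·(I + t·N + (t^2/2)·N^2), where N is the 3×3 nilpotent shift.

After assembling e^{tJ} and conjugating by P, we get:

e^{tM} =
  [exp(-4*t), t^2*exp(-4*t)/2 - t*exp(-4*t), -t*exp(-4*t)]
  [0, exp(-4*t), 0]
  [0, -t*exp(-4*t), exp(-4*t)]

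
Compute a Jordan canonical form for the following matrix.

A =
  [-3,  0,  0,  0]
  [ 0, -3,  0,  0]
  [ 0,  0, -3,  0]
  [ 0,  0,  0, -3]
J_1(-3) ⊕ J_1(-3) ⊕ J_1(-3) ⊕ J_1(-3)

The characteristic polynomial is
  det(x·I − A) = x^4 + 12*x^3 + 54*x^2 + 108*x + 81 = (x + 3)^4

Eigenvalues and multiplicities (the geometric multiplicity of λ is n − rank(A − λI), which equals the number of Jordan blocks for λ):
  λ = -3: algebraic multiplicity = 4, geometric multiplicity = 4

Determining the block sizes for each eigenvalue:
  λ = -3: gm = am = 4, so every block has size 1 → block sizes [1, 1, 1, 1]

Assembling the blocks gives a Jordan form
J =
  [-3,  0,  0,  0]
  [ 0, -3,  0,  0]
  [ 0,  0, -3,  0]
  [ 0,  0,  0, -3]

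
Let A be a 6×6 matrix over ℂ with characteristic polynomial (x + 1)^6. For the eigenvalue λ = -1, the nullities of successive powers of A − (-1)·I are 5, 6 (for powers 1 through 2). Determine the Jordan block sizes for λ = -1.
Block sizes for λ = -1: [2, 1, 1, 1, 1]

From the dimensions of kernels of powers, the number of Jordan blocks of size at least j is d_j − d_{j−1} where d_j = dim ker(N^j) (with d_0 = 0). Computing the differences gives [5, 1].
The number of blocks of size exactly k is (#blocks of size ≥ k) − (#blocks of size ≥ k + 1), so the partition is: 4 block(s) of size 1, 1 block(s) of size 2.
In nonincreasing order the block sizes are [2, 1, 1, 1, 1].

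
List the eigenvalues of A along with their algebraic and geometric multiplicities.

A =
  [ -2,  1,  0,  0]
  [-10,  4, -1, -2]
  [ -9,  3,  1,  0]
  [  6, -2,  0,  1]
λ = 1: alg = 4, geom = 2

Step 1 — factor the characteristic polynomial to read off the algebraic multiplicities:
  χ_A(x) = (x - 1)^4

Step 2 — compute geometric multiplicities via the rank-nullity identity g(λ) = n − rank(A − λI):
  rank(A − (1)·I) = 2, so dim ker(A − (1)·I) = n − 2 = 2

Summary:
  λ = 1: algebraic multiplicity = 4, geometric multiplicity = 2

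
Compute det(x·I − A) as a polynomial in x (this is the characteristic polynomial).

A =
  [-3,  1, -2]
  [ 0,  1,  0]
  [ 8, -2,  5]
x^3 - 3*x^2 + 3*x - 1

Expanding det(x·I − A) (e.g. by cofactor expansion or by noting that A is similar to its Jordan form J, which has the same characteristic polynomial as A) gives
  χ_A(x) = x^3 - 3*x^2 + 3*x - 1
which factors as (x - 1)^3. The eigenvalues (with algebraic multiplicities) are λ = 1 with multiplicity 3.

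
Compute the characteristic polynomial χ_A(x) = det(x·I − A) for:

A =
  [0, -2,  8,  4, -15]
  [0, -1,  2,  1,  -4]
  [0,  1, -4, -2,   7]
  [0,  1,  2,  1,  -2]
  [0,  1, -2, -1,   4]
x^5

Expanding det(x·I − A) (e.g. by cofactor expansion or by noting that A is similar to its Jordan form J, which has the same characteristic polynomial as A) gives
  χ_A(x) = x^5
which factors as x^5. The eigenvalues (with algebraic multiplicities) are λ = 0 with multiplicity 5.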